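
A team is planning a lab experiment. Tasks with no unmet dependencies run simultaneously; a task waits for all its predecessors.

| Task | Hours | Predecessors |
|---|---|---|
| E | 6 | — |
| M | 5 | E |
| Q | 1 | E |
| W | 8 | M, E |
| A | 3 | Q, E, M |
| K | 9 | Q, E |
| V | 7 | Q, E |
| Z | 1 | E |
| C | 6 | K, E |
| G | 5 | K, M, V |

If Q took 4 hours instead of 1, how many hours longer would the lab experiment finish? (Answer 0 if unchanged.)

3

The binding path is E→Q→K→C = 6+1+9+6 = 22; finish at 22 hours.
Q is on the critical path; changing it to 4 makes that path 25 hours.
No other chain overtakes it, so the finish is 25 hours.
Change in finish: 25 − 22 = +3 hours.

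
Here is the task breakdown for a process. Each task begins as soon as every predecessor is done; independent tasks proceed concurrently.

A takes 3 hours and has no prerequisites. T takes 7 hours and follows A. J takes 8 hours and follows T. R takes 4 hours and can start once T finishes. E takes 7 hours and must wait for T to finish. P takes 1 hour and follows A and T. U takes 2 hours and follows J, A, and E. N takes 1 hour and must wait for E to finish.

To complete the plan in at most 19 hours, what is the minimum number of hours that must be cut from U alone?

1

Current finish: 20 hours; target: 19.
U is on every critical path, so each hour cut from U cuts the finish by one (this holds down to a finish of 19).
Need 20 − 19 = 1 hour off U → U becomes 1 hour, finish becomes 19.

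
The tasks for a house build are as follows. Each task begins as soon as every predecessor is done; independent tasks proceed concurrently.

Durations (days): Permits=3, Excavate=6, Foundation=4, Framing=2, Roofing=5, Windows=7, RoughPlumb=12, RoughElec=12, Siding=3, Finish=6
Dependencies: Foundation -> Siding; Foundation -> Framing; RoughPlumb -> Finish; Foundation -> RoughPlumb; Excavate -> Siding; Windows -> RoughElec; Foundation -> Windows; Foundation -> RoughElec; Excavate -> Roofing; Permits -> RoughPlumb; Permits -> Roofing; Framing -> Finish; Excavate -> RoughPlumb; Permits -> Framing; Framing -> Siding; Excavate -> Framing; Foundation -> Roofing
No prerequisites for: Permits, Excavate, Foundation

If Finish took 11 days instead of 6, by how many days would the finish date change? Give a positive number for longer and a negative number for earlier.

5

Baseline: Excavate→RoughPlumb→Finish = 6+12+6 = 24 → 24 days.
Finish is on the critical path; changing it to 11 makes that path 29 days.
The critical path is still Excavate→RoughPlumb→Finish; finish is now 29 days.
Change in finish: 29 − 24 = +5 days.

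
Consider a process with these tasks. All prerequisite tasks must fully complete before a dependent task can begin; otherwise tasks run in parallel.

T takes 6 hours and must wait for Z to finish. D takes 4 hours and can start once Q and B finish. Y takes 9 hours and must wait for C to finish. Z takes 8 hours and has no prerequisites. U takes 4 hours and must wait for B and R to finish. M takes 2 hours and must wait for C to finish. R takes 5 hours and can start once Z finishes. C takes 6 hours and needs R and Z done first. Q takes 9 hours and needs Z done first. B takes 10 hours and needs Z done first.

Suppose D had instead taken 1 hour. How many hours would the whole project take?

The binding path is Z→R→C→Y = 8+5+6+9 = 28; finish at 28 hours.
D has 6 hours of float (longest path through it is 22).
That remains the longest chain; total 28 hours.

28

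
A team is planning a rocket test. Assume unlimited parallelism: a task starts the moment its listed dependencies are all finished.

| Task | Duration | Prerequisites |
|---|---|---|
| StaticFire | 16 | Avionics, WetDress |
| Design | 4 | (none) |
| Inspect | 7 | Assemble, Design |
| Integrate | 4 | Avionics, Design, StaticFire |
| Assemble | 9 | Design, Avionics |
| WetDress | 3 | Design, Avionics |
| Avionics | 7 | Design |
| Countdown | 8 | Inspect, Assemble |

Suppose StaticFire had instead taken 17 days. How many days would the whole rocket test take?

35

The binding path is Design→Avionics→Assemble→Inspect→Countdown = 4+7+9+7+8 = 35; finish at 35 days.
The longest path through StaticFire is only 34 days, so StaticFire has float 1.
No other chain overtakes it, so the finish is 35 days.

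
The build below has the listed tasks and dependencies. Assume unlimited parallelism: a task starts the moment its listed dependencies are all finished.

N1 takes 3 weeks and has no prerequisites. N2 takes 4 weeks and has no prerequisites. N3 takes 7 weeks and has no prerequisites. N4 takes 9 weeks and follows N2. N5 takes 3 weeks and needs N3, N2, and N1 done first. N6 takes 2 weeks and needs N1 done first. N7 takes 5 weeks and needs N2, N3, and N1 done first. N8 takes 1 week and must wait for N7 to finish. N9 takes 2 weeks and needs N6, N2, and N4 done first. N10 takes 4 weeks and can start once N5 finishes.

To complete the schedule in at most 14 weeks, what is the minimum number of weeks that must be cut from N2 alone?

Current finish: 15 weeks; target: 14.
N2 is on every critical path, so each week cut from N2 cuts the finish by one (this holds down to a finish of 14).
Need 15 − 14 = 1 week off N2 → N2 becomes 3 weeks, finish becomes 14.

1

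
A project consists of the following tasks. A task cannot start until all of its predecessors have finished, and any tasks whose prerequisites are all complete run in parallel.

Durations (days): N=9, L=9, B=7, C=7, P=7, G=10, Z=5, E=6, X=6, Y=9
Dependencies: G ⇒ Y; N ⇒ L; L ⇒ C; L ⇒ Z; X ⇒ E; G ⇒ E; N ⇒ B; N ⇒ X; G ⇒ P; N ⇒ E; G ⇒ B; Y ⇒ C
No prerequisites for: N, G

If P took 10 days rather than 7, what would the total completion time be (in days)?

26

Actual critical path: G→Y→C = 10+9+7 = 26 ⇒ 26 days.
P has 9 days of float (longest path through it is 17).
No other chain overtakes it, so the finish is 26 days.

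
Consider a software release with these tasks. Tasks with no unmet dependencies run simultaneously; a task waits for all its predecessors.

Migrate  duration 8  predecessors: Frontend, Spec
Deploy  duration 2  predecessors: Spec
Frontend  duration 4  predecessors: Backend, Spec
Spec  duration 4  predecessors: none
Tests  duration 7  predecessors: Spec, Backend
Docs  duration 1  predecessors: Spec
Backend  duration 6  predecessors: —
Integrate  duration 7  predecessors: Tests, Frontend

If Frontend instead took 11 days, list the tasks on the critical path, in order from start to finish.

Backend, Frontend, Migrate

Critical path before the change: Backend→Tests→Integrate = 6+7+7 = 20 giving 20 days.
Frontend has 2 days of float (longest path through it is 18).
New critical path: Backend→Frontend→Migrate = 6+11+8 = 25 ⇒ 25 days.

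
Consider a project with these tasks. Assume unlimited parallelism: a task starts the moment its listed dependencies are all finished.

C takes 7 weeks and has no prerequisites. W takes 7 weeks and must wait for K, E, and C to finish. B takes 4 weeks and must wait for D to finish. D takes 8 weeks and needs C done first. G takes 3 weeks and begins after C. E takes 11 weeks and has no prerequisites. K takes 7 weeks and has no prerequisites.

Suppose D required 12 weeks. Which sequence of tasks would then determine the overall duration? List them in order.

C, D, B

The binding path is C→D→B = 7+8+4 = 19; finish at 19 weeks.
D lies on that path, so at 12 weeks the path becomes 23 weeks.
The critical path is still C→D→B; finish is now 23 weeks.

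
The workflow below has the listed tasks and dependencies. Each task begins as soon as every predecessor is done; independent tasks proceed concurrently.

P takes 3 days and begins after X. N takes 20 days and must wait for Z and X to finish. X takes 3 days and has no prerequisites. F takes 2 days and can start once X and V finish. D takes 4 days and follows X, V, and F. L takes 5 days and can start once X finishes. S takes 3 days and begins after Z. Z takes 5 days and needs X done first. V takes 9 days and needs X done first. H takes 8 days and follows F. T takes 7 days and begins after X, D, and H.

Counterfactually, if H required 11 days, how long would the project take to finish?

Baseline: X→V→F→H→T = 3+9+2+8+7 = 29 → 29 days.
H is on the critical path; changing it to 11 makes that path 32 days.
That remains the longest chain; total 32 days.

32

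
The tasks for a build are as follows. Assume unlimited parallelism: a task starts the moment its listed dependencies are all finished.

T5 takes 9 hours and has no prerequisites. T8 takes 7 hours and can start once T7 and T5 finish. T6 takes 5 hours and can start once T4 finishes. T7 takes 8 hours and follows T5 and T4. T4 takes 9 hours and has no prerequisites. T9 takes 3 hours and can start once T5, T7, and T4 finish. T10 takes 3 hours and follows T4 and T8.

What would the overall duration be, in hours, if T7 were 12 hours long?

Actual critical path: T4→T7→T8→T10 = 9+8+7+3 = 27 ⇒ 27 hours.
T7 lies on that path, so at 12 hours the path becomes 31 hours.
That remains the longest chain; total 31 hours.

31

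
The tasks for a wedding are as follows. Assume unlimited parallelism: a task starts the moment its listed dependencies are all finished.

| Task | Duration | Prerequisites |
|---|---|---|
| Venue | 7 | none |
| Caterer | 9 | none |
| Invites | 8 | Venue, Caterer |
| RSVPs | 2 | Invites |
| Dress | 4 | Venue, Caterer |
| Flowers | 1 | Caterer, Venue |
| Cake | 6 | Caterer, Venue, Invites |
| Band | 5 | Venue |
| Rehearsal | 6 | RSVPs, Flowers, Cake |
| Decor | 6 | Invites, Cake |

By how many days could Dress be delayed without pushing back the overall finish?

The longest chain is Caterer→Invites→Cake→Rehearsal = 9+8+6+6 = 29; overall finish 29 days.
Dress finishes as early as 13 and must finish by 29.
Slack of Dress = 25 − 9 = 16 days.

16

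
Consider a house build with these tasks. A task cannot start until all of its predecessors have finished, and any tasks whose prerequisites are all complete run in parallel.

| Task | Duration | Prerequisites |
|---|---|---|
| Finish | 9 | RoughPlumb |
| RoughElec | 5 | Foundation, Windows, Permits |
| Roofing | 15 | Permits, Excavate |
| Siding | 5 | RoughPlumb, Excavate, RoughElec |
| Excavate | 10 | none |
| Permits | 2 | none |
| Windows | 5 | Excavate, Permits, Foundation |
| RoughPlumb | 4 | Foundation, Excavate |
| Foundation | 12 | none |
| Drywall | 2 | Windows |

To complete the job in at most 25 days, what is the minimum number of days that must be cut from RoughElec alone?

2

Current finish: 27 days; target: 25.
RoughElec is on every critical path, so each day cut from RoughElec cuts the finish by one (this holds down to a finish of 25).
Need 27 − 25 = 2 days off RoughElec → RoughElec becomes 3 days, finish becomes 25.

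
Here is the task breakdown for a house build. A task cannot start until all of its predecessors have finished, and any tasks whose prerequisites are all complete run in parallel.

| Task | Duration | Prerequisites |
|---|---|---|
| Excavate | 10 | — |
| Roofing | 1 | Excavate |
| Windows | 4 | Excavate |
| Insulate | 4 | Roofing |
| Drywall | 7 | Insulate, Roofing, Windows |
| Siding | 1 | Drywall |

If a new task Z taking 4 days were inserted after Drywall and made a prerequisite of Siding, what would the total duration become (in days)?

27

Originally the job takes 23 days.
With Z inserted, Siding now waits for max(Drywall, Z).
New critical path: Excavate→Roofing→Insulate→Drywall→Z→Siding = 10+1+4+7+4+1 = 27 ⇒ 27 days.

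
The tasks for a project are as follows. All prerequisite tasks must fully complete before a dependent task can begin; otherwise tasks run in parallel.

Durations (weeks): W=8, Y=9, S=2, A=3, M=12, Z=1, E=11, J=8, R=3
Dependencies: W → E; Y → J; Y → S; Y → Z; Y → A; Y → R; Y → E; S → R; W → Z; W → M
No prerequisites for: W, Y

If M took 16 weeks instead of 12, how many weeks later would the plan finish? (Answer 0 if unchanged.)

Baseline: W→M = 8+12 = 20 → 20 weeks.
M is on the critical path; changing it to 16 makes that path 24 weeks.
The critical path is still W→M; finish is now 24 weeks.
Change in finish: 24 − 20 = +4 weeks.

4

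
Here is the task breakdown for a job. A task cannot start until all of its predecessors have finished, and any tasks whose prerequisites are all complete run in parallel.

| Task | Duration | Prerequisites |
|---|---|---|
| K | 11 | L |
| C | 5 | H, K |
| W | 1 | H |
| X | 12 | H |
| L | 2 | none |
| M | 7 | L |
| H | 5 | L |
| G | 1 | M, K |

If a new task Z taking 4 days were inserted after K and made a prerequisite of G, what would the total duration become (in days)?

Originally the plan takes 19 days.
With Z inserted, G now waits for max(M, K, Z).
New critical path: L→H→X = 2+5+12 = 19 ⇒ 19 days.

19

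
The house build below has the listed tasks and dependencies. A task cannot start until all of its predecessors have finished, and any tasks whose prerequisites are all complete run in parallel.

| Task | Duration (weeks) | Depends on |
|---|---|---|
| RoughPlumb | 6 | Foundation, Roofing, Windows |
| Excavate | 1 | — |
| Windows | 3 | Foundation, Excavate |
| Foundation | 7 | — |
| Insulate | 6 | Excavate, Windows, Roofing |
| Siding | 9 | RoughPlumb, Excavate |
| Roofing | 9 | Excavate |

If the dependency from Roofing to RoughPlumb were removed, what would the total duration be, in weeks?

With the dependency in place, Excavate→Roofing→RoughPlumb→Siding = 1+9+6+9 = 25 sets the finish at 25 weeks.
Dropping Roofing→RoughPlumb doesn't change RoughPlumb's earliest start (10); another predecessor still binds.
After: Foundation→Windows→RoughPlumb→Siding = 7+3+6+9 = 25 → 25 weeks.

25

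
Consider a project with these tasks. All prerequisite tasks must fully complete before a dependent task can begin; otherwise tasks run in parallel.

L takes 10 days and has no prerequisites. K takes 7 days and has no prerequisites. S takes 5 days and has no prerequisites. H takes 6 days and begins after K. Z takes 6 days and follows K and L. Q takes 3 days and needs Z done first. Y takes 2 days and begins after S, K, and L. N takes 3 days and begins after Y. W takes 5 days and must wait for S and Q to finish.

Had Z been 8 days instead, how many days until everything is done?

26

Baseline: L→Z→Q→W = 10+6+3+5 = 24 → 24 days.
Z lies on that path, so at 8 days the path becomes 26 days.
That remains the longest chain; total 26 days.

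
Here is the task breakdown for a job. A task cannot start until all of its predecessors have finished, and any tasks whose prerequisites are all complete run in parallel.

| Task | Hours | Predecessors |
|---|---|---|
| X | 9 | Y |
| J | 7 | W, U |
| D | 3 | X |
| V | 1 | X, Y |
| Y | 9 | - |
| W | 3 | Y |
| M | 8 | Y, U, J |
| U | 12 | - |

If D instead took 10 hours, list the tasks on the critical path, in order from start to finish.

Actual critical path: Y→W→J→M = 9+3+7+8 = 27 ⇒ 27 hours.
The longest path through D is only 21 hours, so D has float 6.
The binding chain switches to Y→X→D = 9+9+10 = 28; finish 28 hours.

Y, X, D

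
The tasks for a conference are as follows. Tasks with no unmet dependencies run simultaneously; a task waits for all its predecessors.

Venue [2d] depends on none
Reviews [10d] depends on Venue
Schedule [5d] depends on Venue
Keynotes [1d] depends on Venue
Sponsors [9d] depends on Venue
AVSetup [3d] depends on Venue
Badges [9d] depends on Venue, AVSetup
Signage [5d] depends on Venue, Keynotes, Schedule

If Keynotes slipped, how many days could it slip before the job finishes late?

6

Critical path: Venue→AVSetup→Badges = 2+3+9 = 14, so the finish is 14 days.
The longest chain containing Keynotes totals 8 days.
So Keynotes can slip 9 − 3 = 6 days.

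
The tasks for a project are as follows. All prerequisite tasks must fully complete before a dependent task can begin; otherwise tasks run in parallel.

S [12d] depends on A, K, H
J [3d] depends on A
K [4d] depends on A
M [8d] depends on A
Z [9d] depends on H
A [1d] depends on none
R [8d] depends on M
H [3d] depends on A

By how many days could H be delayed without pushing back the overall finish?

1

Critical path: A→M→R = 1+8+8 = 17, so the finish is 17 days.
Longest path through H: 16 days (earliest finish 4, latest finish 5).
So H can slip 5 − 4 = 1 day.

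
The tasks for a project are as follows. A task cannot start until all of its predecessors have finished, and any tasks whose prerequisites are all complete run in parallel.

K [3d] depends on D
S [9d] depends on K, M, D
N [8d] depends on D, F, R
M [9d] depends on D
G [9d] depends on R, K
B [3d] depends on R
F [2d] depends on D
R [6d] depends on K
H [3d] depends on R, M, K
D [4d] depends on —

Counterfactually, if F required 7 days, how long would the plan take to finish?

22

The binding path is D→K→R→G = 4+3+6+9 = 22; finish at 22 days.
F is off the critical path — its longest chain is 14 days, giving 8 of slack.
That remains the longest chain; total 22 days.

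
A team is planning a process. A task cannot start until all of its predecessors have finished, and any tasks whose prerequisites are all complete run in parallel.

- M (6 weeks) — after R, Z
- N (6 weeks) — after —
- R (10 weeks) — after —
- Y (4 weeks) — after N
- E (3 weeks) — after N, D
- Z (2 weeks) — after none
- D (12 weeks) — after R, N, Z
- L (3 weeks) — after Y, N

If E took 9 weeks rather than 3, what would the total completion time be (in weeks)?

31

The binding path is R→D→E = 10+12+3 = 25; finish at 25 weeks.
E is on the critical path; changing it to 9 makes that path 31 weeks.
That remains the longest chain; total 31 weeks.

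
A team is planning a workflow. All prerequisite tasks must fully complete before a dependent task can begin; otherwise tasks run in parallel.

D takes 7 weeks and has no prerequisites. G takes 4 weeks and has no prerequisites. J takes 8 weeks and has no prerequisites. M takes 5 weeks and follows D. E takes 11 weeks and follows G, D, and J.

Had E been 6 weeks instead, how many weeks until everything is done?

14

Critical path before the change: J→E = 8+11 = 19 giving 19 weeks.
E is on the critical path; changing it to 6 makes that path 14 weeks.
No other chain overtakes it, so the finish is 14 weeks.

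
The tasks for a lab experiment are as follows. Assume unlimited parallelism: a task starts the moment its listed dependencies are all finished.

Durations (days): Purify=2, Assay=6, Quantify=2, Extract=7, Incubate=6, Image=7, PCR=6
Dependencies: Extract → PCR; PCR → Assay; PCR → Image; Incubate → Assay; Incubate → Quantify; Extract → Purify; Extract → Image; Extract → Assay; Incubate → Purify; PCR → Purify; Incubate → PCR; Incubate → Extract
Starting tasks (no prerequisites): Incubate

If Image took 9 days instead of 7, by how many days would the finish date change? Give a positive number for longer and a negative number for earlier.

2

As given, the longest chain is Incubate→Extract→PCR→Image = 6+7+6+7 = 26, so the finish is 26 days.
Since Image is critical, the +2 change carries straight to that chain (now 28 days).
That remains the longest chain; total 28 days.
Change in finish: 28 − 26 = +2 days.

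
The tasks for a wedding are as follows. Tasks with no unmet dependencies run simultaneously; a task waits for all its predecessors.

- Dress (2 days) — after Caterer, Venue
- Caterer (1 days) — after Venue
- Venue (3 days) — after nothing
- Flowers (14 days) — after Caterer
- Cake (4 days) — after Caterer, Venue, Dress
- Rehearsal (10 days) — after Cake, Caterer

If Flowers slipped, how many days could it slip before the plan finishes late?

2

Venue→Caterer→Dress→Cake→Rehearsal = 3+1+2+4+10 = 20 sets the makespan at 20 days.
The longest chain containing Flowers totals 18 days.
Float = 20 − 18 = 2.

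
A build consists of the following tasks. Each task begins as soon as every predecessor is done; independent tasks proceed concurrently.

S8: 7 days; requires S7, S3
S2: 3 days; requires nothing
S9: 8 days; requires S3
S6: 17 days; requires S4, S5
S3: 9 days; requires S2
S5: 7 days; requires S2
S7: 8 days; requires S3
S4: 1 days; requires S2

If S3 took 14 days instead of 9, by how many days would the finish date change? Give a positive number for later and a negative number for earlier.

5

The binding path is S2→S3→S7→S8 = 3+9+8+7 = 27; finish at 27 days.
S3 lies on that path, so at 14 days the path becomes 32 days.
No other chain overtakes it, so the finish is 32 days.
Change in finish: 32 − 27 = +5 days.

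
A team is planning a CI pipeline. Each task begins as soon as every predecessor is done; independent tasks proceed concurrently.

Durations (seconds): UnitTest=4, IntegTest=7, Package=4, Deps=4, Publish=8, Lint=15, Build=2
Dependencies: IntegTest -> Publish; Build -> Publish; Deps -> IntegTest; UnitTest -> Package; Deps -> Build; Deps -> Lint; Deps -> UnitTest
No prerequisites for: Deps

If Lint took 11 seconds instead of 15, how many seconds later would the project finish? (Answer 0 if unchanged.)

Actual critical path: Deps→Lint = 4+15 = 19 ⇒ 19 seconds.
Since Lint is critical, the -4 change carries straight to that chain (now 15 seconds).
The binding chain switches to Deps→IntegTest→Publish = 4+7+8 = 19; finish 19 seconds.
Change in finish: 19 − 19 = +0 seconds.

0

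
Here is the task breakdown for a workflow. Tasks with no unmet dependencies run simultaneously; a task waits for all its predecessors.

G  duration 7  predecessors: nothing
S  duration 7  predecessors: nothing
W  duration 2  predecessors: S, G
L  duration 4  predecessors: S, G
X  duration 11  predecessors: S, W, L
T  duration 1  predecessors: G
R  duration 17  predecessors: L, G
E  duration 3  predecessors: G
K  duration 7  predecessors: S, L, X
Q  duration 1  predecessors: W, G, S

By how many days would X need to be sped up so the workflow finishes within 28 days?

1

Current finish: 29 days; target: 28.
X is on every critical path, so each day cut from X cuts the finish by one (this holds down to a finish of 28).
Need 29 − 28 = 1 day off X → X becomes 10 days, finish becomes 28.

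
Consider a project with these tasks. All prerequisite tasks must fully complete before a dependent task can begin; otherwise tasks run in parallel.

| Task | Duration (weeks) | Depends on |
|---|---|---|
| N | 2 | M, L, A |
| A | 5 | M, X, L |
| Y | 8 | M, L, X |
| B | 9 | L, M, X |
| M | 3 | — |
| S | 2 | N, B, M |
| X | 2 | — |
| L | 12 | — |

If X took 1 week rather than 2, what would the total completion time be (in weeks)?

The binding path is L→B→S = 12+9+2 = 23; finish at 23 weeks.
The longest path through X is only 13 weeks, so X has float 10.
No other chain overtakes it, so the finish is 23 weeks.

23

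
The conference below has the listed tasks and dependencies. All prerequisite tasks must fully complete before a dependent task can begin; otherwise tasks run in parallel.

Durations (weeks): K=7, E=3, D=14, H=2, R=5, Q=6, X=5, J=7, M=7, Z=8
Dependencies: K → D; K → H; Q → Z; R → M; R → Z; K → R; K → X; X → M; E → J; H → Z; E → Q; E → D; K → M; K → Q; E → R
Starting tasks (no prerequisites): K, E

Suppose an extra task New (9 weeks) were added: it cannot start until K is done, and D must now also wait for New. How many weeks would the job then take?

30

Originally the job takes 21 weeks.
With New inserted, D now waits for max(K, E, New).
New critical path: K→New→D = 7+9+14 = 30 ⇒ 30 weeks.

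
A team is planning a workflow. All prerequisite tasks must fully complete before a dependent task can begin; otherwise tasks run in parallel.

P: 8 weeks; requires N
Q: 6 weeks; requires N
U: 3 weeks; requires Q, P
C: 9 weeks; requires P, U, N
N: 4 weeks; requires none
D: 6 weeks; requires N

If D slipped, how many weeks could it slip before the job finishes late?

N→P→U→C = 4+8+3+9 = 24 sets the makespan at 24 weeks.
D finishes as early as 10 and must finish by 24.
So D can slip 24 − 10 = 14 weeks.

14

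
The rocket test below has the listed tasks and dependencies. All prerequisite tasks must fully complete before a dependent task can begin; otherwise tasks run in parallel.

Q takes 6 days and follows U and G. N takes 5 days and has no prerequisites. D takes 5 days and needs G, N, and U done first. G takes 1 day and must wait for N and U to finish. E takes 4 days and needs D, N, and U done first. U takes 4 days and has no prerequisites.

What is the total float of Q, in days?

3

Critical path: N→G→D→E = 5+1+5+4 = 15, so the finish is 15 days.
Longest path through Q: 12 days (earliest finish 12, latest finish 15).
So Q can slip 15 − 12 = 3 days.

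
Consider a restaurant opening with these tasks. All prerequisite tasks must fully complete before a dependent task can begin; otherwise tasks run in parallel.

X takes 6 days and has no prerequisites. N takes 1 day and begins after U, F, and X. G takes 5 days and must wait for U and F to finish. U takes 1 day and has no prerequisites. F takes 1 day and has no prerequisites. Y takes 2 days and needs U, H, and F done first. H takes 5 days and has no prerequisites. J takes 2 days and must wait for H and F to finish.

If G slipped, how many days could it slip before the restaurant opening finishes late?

1

Critical path: H→Y = 5+2 = 7, so the finish is 7 days.
Longest path through G: 6 days (earliest finish 6, latest finish 7).
Slack of G = 2 − 1 = 1 day.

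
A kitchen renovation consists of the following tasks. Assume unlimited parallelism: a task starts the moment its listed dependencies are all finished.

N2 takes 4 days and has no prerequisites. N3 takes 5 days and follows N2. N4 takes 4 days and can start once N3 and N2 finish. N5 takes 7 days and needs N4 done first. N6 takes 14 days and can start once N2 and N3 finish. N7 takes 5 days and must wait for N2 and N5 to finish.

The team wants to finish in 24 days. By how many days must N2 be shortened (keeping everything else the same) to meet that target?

1

Current finish: 25 days; target: 24.
N2 is on every critical path, so each day cut from N2 cuts the finish by one (this holds down to a finish of 22).
Need 25 − 24 = 1 day off N2 → N2 becomes 3 days, finish becomes 24.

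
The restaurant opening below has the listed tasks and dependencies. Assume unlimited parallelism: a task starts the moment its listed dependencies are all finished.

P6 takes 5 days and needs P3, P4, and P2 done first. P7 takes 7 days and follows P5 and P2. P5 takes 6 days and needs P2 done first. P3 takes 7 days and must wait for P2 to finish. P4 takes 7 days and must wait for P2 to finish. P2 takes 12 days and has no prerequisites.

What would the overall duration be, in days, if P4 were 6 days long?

The binding path is P2→P5→P7 = 12+6+7 = 25; finish at 25 days.
P4 is off the critical path — its longest chain is 24 days, giving 1 of slack.
That remains the longest chain; total 25 days.

25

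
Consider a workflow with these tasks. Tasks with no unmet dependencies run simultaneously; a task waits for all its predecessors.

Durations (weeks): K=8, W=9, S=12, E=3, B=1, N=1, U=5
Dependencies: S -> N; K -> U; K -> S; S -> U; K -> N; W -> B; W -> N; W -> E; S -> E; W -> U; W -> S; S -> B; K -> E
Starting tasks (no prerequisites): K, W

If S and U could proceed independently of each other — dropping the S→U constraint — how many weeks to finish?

24

With the dependency in place, W→S→U = 9+12+5 = 26 sets the finish at 26 weeks.
Without S→U, U's earliest start moves from 21 to 9.
The longest chain is now W→S→E = 9+12+3 = 24, so the workflow takes 24 weeks.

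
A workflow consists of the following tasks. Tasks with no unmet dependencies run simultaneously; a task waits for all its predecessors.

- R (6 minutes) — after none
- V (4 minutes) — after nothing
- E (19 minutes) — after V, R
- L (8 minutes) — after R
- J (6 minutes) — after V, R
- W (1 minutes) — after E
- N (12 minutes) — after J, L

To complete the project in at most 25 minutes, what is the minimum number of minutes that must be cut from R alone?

1

Current finish: 26 minutes; target: 25.
R is on every critical path, so each minute cut from R cuts the finish by one (this holds down to a finish of 24).
Need 26 − 25 = 1 minute off R → R becomes 5 minutes, finish becomes 25.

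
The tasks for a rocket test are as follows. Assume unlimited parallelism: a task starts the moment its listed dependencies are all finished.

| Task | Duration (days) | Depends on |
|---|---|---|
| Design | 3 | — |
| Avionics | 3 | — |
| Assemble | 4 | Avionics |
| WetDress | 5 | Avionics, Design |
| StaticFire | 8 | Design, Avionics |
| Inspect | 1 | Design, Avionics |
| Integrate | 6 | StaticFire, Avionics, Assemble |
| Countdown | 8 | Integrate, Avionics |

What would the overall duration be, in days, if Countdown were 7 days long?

As given, the longest chain is Design→StaticFire→Integrate→Countdown = 3+8+6+8 = 25, so the finish is 25 days.
Since Countdown is critical, the -1 change carries straight to that chain (now 24 days).
The critical path is still Design→StaticFire→Integrate→Countdown; finish is now 24 days.

24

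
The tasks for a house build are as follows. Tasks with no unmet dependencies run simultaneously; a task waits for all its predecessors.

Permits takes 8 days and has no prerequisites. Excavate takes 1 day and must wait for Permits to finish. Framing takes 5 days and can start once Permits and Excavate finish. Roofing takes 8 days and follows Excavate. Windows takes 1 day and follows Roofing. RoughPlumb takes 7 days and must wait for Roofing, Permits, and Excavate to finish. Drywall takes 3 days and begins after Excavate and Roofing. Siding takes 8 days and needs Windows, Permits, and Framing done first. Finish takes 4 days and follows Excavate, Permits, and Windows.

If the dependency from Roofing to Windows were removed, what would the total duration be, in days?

Original critical path: Permits→Excavate→Roofing→Windows→Siding = 8+1+8+1+8 = 26 ⇒ 26 days.
Without Roofing→Windows, Windows's earliest start moves from 17 to 0.
New critical path: Permits→Excavate→Roofing→RoughPlumb = 8+1+8+7 = 24 ⇒ 24 days.

24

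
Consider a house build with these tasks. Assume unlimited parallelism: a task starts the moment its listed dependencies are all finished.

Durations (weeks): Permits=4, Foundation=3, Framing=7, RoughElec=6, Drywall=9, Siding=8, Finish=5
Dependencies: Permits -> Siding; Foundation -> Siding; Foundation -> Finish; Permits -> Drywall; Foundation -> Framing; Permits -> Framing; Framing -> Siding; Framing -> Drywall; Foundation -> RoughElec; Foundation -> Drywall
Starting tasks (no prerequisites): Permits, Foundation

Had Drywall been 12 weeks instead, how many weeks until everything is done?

23

Actual critical path: Permits→Framing→Drywall = 4+7+9 = 20 ⇒ 20 weeks.
Drywall lies on that path, so at 12 weeks the path becomes 23 weeks.
No other chain overtakes it, so the finish is 23 weeks.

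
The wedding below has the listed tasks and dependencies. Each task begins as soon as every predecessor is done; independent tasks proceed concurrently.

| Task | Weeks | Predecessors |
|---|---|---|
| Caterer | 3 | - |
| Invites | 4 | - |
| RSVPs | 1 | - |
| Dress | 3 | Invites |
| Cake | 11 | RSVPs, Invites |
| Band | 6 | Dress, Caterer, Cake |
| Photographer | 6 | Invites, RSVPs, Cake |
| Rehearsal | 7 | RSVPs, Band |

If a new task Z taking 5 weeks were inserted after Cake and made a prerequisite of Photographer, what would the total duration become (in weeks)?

Originally the project takes 28 weeks.
With Z inserted, Photographer now waits for max(Invites, RSVPs, Cake, Z).
New critical path: Invites→Cake→Band→Rehearsal = 4+11+6+7 = 28 ⇒ 28 weeks.

28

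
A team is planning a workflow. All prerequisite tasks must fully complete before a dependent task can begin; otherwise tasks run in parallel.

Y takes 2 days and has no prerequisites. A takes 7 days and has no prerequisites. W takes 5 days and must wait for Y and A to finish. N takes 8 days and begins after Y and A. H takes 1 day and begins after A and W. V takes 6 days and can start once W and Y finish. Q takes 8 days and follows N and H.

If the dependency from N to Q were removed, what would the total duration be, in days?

21

Original critical path: A→N→Q = 7+8+8 = 23 ⇒ 23 days.
Without N→Q, Q's earliest start moves from 15 to 13.
The longest chain is now A→W→H→Q = 7+5+1+8 = 21, so the workflow takes 21 days.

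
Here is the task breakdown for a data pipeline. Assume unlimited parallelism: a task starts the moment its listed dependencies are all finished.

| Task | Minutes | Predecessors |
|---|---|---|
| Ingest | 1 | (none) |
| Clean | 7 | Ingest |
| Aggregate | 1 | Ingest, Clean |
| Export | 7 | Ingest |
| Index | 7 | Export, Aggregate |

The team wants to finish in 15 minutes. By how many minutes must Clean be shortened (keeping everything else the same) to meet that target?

1

Current finish: 16 minutes; target: 15.
Clean is on every critical path, so each minute cut from Clean cuts the finish by one (this holds down to a finish of 15).
Need 16 − 15 = 1 minute off Clean → Clean becomes 6 minutes, finish becomes 15.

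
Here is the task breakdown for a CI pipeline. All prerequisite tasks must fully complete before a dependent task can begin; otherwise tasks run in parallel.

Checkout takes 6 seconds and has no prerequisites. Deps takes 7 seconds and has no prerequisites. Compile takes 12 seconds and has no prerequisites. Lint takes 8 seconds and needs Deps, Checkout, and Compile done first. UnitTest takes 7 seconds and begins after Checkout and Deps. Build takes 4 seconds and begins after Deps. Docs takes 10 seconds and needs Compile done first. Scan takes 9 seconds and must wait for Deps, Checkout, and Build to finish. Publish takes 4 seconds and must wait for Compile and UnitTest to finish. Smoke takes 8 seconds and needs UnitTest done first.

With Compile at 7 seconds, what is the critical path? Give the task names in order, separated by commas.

Deps, UnitTest, Smoke

Critical path before the change: Compile→Docs = 12+10 = 22 giving 22 seconds.
Since Compile is critical, the -5 change carries straight to that chain (now 17 seconds).
The binding chain switches to Deps→UnitTest→Smoke = 7+7+8 = 22; finish 22 seconds.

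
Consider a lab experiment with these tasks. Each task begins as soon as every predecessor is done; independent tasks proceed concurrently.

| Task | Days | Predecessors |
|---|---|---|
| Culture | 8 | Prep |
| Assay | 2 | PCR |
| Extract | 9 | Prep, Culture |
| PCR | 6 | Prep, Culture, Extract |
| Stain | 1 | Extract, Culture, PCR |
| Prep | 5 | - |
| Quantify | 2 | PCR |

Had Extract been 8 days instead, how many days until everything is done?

As given, the longest chain is Prep→Culture→Extract→PCR→Assay = 5+8+9+6+2 = 30, so the finish is 30 days.
Extract lies on that path, so at 8 days the path becomes 29 days.
That remains the longest chain; total 29 days.

29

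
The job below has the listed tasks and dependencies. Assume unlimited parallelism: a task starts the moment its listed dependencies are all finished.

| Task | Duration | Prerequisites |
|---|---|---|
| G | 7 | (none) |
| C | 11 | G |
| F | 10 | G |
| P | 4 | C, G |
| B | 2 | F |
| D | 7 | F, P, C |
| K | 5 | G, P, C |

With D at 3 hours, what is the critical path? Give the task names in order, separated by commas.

Critical path before the change: G→C→P→D = 7+11+4+7 = 29 giving 29 hours.
D is on the critical path; changing it to 3 makes that path 25 hours.
Now G→C→P→K = 7+11+4+5 = 27 is longest, so the finish becomes 27 hours.

G, C, P, K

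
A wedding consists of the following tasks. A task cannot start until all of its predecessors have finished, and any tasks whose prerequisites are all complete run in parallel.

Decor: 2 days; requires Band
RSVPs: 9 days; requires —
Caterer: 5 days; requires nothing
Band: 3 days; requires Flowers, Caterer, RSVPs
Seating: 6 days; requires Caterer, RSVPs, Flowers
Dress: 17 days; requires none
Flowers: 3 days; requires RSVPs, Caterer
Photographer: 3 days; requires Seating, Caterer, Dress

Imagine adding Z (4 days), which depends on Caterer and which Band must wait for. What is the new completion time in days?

21

Originally the plan takes 21 days.
With Z inserted, Band now waits for max(Flowers, Caterer, RSVPs, Z).
New critical path: RSVPs→Flowers→Seating→Photographer = 9+3+6+3 = 21 ⇒ 21 days.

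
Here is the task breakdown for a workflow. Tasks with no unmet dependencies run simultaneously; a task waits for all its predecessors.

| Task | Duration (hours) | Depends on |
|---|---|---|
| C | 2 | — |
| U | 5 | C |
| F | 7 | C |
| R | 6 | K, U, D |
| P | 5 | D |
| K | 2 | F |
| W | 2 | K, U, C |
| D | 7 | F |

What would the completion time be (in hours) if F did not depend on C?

Original critical path: C→F→D→R = 2+7+7+6 = 22 ⇒ 22 hours.
Without C→F, F's earliest start moves from 2 to 0.
The longest chain is now F→D→R = 7+7+6 = 20, so the project takes 20 hours.

20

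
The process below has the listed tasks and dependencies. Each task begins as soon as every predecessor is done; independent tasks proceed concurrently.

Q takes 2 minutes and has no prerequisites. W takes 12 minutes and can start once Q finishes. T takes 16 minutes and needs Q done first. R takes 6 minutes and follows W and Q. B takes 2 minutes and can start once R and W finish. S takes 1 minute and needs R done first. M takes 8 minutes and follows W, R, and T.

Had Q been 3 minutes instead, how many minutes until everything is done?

Critical path before the change: Q→W→R→M = 2+12+6+8 = 28 giving 28 minutes.
Q is on the critical path; changing it to 3 makes that path 29 minutes.
No other chain overtakes it, so the finish is 29 minutes.

29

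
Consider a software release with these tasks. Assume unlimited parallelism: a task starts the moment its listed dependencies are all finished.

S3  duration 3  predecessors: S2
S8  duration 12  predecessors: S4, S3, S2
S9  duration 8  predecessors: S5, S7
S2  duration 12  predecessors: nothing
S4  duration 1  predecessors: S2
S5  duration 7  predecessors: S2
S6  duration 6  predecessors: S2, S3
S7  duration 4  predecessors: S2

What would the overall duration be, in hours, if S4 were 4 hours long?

28

Critical path before the change: S2→S3→S8 = 12+3+12 = 27 giving 27 hours.
The longest path through S4 is only 25 hours, so S4 has float 2.
Now S2→S4→S8 = 12+4+12 = 28 is longest, so the finish becomes 28 hours.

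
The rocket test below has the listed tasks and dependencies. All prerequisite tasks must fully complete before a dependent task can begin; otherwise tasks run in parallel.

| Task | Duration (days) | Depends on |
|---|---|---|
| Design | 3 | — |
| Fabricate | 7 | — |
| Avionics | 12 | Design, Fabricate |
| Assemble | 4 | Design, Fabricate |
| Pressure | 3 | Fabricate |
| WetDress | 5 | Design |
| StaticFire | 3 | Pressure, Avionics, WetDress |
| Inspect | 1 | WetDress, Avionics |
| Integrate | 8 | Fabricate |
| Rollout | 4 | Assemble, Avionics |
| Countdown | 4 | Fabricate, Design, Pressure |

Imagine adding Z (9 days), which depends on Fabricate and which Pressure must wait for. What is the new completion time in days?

23

Originally the job takes 23 days.
With Z inserted, Pressure now waits for max(Fabricate, Z).
New critical path: Fabricate→Z→Pressure→Countdown = 7+9+3+4 = 23 ⇒ 23 days.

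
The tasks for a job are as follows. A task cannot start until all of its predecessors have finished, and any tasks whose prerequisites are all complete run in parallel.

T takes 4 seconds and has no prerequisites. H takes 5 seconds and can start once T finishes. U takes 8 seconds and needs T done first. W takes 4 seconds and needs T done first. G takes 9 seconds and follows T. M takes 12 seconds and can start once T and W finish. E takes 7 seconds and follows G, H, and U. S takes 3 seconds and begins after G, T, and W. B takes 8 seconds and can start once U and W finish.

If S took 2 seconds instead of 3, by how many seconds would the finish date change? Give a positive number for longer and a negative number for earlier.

0

Baseline: T→U→B = 4+8+8 = 20 → 20 seconds.
S has 4 seconds of float (longest path through it is 16).
That remains the longest chain; total 20 seconds.
Change in finish: 20 − 20 = +0 seconds.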